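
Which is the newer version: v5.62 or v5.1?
v5.62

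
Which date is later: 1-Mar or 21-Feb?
1-Mar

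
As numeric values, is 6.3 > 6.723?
False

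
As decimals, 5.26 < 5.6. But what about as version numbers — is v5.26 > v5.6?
True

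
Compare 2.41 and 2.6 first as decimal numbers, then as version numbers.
As decimals: 2.41 < 2.6. As versions: v2.41 > v2.6 (minor version 41 > 6).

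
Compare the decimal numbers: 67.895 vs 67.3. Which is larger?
67.895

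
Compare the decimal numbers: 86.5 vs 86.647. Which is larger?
86.647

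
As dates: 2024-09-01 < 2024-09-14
True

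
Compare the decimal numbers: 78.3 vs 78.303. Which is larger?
78.303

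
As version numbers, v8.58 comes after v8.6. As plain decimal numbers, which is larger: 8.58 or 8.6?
8.6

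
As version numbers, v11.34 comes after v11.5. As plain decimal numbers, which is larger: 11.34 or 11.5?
11.5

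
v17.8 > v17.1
True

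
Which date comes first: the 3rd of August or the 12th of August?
the 3rd of August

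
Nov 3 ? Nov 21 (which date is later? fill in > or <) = <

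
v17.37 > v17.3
True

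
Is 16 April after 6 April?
Yes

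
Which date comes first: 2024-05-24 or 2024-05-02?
2024-05-02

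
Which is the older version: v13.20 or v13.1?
v13.1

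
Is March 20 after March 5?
Yes. Day 20 comes after day 5 in March — this is a date comparison, not a decimal one (the decimal 3.20 would be smaller than 3.5).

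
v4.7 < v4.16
True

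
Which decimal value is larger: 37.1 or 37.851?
37.851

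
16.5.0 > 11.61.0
True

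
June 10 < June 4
False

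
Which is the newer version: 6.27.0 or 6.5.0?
6.27.0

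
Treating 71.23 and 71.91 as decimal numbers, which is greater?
71.91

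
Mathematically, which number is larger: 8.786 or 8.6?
8.786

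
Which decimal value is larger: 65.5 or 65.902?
65.902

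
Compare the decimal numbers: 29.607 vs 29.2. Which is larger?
29.607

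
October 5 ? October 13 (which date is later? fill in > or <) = <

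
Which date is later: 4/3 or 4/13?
4/13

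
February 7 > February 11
False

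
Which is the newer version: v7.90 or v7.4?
v7.90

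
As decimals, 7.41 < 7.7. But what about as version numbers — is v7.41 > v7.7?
True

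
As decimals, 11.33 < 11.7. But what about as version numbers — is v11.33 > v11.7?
True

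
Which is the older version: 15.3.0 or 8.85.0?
8.85.0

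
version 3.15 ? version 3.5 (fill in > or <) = >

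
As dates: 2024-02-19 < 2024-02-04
False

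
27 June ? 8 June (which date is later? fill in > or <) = >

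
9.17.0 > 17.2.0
False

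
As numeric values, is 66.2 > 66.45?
False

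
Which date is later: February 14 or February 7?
February 14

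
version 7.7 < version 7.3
False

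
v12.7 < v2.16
False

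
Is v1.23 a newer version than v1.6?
Yes. Version numbers are compared segment by segment as integers, not as decimals: minor version 23 > 6, so v1.23 > v1.6 (even though the decimal 1.23 < 1.6).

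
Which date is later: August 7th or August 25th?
August 25th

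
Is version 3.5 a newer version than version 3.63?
No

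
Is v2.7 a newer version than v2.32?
No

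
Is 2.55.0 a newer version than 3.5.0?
No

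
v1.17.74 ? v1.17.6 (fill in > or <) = >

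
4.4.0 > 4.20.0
False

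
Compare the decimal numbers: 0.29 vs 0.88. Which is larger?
0.88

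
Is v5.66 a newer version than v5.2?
Yes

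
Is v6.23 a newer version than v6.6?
Yes. Version numbers are compared segment by segment as integers, not as decimals: minor version 23 > 6, so v6.23 > v6.6 (even though the decimal 6.23 < 6.6).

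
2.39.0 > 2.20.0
True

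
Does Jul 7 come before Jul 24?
Yes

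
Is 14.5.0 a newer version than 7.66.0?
Yes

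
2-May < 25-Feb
False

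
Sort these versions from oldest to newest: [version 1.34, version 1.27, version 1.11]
[version 1.11, version 1.27, version 1.34]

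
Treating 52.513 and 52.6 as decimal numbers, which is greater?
52.6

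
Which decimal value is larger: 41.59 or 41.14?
41.59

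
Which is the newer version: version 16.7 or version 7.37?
version 16.7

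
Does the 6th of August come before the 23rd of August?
Yes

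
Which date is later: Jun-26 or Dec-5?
Dec-5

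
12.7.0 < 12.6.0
False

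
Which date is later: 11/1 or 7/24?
11/1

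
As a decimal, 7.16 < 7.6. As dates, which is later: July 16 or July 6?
July 16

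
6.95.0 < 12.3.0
True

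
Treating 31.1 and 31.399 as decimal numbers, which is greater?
31.399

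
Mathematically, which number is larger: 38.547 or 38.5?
38.547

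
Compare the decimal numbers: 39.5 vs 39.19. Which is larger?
39.5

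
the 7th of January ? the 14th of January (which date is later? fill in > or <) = <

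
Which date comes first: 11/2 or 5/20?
5/20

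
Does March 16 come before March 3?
No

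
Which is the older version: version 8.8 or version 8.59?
version 8.8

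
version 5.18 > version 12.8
False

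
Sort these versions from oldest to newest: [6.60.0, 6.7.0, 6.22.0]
[6.7.0, 6.22.0, 6.60.0]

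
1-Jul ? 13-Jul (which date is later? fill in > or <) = <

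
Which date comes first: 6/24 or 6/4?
6/4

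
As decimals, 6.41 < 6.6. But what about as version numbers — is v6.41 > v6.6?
True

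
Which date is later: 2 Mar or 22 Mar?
22 Mar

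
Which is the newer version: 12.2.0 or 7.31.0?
12.2.0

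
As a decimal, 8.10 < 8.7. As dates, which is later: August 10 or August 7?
August 10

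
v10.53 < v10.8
False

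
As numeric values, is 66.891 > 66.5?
True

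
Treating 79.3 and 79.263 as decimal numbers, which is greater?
79.3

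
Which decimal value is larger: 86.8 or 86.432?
86.8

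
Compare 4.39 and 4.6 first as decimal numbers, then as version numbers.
As decimals: 4.39 < 4.6. As versions: v4.39 > v4.6 (minor version 39 > 6).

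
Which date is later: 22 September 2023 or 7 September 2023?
22 September 2023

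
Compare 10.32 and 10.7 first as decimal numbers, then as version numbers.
As decimals: 10.32 < 10.7. As versions: v10.32 > v10.7 (minor version 32 > 7).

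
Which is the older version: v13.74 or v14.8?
v13.74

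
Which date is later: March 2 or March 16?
March 16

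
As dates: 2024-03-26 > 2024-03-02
True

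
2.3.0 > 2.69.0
False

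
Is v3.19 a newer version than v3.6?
Yes. Version numbers are compared segment by segment as integers, not as decimals: minor version 19 > 6, so v3.19 > v3.6 (even though the decimal 3.19 < 3.6).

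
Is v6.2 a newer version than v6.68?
No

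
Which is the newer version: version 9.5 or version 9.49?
version 9.49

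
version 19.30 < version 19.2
False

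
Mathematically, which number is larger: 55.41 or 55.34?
55.41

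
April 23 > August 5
False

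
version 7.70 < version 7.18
False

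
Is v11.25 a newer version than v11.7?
Yes. Version numbers are compared segment by segment as integers, not as decimals: minor version 25 > 7, so v11.25 > v11.7 (even though the decimal 11.25 < 11.7).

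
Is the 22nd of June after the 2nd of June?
Yes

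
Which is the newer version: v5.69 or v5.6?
v5.69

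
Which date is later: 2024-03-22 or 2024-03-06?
2024-03-22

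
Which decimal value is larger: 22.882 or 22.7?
22.882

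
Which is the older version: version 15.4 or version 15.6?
version 15.4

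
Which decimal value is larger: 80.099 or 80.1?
80.1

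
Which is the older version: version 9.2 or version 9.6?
version 9.2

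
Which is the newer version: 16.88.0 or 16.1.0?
16.88.0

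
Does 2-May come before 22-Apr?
No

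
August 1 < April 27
False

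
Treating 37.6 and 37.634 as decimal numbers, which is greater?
37.634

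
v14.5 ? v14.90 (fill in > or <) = <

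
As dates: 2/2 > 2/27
False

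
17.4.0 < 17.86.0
True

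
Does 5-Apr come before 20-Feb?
No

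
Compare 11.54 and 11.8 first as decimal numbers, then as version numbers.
As decimals: 11.54 < 11.8. As versions: v11.54 > v11.8 (minor version 54 > 8).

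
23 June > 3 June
True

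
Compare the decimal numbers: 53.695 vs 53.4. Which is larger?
53.695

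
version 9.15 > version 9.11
True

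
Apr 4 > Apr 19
False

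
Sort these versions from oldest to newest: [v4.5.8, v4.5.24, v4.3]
[v4.3, v4.5.8, v4.5.24]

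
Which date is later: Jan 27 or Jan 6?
Jan 27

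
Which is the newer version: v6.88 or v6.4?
v6.88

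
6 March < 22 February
False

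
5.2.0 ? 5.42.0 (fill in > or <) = <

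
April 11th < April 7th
False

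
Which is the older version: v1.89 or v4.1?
v1.89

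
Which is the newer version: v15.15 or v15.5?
v15.15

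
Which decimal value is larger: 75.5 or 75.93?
75.93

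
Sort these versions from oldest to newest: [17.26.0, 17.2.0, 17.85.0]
[17.2.0, 17.26.0, 17.85.0]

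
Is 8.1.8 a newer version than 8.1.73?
No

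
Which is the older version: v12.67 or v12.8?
v12.8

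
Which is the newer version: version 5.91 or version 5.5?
version 5.91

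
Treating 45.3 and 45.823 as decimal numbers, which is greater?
45.823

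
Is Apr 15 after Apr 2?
Yes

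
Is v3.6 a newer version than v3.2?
Yes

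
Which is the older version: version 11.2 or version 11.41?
version 11.2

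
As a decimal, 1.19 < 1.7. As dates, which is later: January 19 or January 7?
January 19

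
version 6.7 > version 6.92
False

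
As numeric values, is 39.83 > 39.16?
True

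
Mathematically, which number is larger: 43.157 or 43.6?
43.6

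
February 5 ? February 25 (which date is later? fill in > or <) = <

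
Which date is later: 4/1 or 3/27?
4/1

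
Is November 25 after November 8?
Yes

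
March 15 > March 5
True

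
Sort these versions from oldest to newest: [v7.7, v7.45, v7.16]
[v7.7, v7.16, v7.45]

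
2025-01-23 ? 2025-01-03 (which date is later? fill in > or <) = >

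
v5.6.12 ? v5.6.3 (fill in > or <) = >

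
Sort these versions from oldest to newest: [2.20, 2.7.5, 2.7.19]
[2.7.5, 2.7.19, 2.20]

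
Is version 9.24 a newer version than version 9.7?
Yes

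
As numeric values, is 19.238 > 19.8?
False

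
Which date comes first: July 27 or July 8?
July 8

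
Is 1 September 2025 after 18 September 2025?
No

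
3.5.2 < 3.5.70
True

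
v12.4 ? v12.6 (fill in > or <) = <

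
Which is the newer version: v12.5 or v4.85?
v12.5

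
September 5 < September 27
True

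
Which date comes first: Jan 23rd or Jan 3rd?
Jan 3rd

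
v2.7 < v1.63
False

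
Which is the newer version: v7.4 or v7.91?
v7.91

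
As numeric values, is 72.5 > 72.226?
True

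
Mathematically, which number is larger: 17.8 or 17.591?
17.8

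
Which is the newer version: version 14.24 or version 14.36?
version 14.36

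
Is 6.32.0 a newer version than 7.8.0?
No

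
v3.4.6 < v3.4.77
True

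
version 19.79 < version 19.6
False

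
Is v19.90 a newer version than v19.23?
Yes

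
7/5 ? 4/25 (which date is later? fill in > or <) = >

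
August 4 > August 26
False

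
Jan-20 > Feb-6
False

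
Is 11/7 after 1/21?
Yes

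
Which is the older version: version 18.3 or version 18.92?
version 18.3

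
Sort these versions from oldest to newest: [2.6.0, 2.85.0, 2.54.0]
[2.6.0, 2.54.0, 2.85.0]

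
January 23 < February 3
True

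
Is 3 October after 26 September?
Yes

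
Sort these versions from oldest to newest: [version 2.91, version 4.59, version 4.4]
[version 2.91, version 4.4, version 4.59]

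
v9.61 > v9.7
True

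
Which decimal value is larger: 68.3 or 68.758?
68.758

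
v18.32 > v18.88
False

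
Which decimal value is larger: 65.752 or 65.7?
65.752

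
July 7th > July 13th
False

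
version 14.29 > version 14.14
True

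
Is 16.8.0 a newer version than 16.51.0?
No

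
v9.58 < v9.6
False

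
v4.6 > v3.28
True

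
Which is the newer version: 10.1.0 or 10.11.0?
10.11.0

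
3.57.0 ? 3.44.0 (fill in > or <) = >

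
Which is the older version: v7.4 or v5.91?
v5.91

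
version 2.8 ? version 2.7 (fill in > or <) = >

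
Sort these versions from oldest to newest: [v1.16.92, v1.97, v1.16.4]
[v1.16.4, v1.16.92, v1.97]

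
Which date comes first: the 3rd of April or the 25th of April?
the 3rd of April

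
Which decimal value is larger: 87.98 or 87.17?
87.98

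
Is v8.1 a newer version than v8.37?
No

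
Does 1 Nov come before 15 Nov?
Yes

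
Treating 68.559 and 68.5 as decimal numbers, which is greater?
68.559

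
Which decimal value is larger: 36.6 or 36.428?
36.6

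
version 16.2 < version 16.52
True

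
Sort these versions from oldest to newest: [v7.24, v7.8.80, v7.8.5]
[v7.8.5, v7.8.80, v7.24]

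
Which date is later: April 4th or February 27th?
April 4th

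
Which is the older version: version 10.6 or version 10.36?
version 10.6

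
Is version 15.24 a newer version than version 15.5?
Yes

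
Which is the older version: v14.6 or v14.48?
v14.6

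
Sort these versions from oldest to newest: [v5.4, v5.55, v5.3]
[v5.3, v5.4, v5.55]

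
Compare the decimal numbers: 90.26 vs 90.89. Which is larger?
90.89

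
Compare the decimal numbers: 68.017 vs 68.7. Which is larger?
68.7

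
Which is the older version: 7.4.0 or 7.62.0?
7.4.0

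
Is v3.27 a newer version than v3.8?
Yes. Version numbers are compared segment by segment as integers, not as decimals: minor version 27 > 8, so v3.27 > v3.8 (even though the decimal 3.27 < 3.8).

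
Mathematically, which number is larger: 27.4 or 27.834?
27.834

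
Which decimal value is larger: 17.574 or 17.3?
17.574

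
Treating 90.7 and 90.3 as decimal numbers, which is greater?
90.7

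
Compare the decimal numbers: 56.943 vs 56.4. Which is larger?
56.943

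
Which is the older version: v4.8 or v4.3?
v4.3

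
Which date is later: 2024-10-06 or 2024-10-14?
2024-10-14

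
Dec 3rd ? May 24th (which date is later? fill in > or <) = >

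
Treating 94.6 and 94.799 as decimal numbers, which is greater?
94.799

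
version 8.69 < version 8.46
False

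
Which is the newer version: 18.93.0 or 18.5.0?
18.93.0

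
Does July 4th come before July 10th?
Yes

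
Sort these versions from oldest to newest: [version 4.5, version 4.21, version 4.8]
[version 4.5, version 4.8, version 4.21]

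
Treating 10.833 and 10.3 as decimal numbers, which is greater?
10.833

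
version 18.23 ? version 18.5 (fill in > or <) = >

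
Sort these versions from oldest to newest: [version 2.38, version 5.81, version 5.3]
[version 2.38, version 5.3, version 5.81]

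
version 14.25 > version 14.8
True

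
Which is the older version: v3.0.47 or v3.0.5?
v3.0.5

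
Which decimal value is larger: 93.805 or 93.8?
93.805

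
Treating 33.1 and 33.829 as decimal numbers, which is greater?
33.829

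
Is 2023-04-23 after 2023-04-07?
Yes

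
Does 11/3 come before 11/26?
Yes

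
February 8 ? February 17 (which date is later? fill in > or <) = <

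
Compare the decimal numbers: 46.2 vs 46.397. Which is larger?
46.397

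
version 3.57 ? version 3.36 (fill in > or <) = >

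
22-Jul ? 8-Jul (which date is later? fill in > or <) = >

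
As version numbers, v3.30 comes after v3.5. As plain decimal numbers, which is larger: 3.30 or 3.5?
3.5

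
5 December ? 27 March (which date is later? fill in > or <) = >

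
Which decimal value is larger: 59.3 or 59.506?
59.506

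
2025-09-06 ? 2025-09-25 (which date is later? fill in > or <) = <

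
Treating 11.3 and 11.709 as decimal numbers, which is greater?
11.709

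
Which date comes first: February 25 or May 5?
February 25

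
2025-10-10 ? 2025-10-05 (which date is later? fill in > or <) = >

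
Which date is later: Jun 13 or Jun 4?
Jun 13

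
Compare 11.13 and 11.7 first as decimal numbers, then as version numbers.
As decimals: 11.13 < 11.7. As versions: v11.13 > v11.7 (minor version 13 > 7).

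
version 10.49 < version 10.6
False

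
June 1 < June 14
True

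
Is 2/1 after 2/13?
No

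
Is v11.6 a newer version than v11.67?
No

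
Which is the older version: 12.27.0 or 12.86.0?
12.27.0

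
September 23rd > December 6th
False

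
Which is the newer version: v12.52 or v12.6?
v12.52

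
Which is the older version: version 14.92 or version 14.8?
version 14.8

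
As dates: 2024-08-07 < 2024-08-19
True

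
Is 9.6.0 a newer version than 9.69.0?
No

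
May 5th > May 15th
False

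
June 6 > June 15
False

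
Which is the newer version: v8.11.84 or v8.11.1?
v8.11.84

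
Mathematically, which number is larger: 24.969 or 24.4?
24.969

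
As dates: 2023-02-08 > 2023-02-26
False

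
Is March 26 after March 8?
Yes. Day 26 comes after day 8 in March — this is a date comparison, not a decimal one (the decimal 3.26 would be smaller than 3.8).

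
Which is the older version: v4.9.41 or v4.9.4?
v4.9.4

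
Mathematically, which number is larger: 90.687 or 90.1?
90.687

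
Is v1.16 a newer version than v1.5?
Yes. Version numbers are compared segment by segment as integers, not as decimals: minor version 16 > 5, so v1.16 > v1.5 (even though the decimal 1.16 < 1.5).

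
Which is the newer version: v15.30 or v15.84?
v15.84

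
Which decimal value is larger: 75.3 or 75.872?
75.872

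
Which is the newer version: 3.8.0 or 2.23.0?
3.8.0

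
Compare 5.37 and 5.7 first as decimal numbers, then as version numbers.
As decimals: 5.37 < 5.7. As versions: v5.37 > v5.7 (minor version 37 > 7).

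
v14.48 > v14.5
True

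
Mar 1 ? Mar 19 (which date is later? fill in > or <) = <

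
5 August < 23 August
True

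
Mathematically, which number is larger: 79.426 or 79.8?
79.8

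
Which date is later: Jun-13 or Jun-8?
Jun-13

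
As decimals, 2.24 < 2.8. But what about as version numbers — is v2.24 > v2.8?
True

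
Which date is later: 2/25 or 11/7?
11/7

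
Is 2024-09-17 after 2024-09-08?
Yes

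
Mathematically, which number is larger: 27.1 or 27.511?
27.511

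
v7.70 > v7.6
True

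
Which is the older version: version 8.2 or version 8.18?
version 8.2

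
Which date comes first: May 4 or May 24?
May 4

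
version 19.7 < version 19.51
True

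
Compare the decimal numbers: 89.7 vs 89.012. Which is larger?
89.7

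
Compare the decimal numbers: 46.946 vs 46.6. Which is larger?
46.946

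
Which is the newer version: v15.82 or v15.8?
v15.82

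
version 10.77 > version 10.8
True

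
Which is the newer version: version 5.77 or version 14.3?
version 14.3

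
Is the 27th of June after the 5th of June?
Yes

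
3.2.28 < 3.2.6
False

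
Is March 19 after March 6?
Yes. Day 19 comes after day 6 in March — this is a date comparison, not a decimal one (the decimal 3.19 would be smaller than 3.6).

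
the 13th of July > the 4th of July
True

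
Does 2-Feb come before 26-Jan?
No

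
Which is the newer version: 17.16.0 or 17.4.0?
17.16.0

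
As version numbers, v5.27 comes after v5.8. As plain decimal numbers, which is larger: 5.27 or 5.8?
5.8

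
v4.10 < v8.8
True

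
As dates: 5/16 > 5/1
True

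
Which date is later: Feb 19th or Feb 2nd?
Feb 19th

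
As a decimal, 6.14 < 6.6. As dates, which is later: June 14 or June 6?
June 14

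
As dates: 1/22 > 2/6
False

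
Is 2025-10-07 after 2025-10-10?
No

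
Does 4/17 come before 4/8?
No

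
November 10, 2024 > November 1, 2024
True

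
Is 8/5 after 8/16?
No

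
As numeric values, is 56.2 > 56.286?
False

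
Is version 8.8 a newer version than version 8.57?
No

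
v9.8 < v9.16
True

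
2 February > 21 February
False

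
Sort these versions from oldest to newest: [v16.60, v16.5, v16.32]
[v16.5, v16.32, v16.60]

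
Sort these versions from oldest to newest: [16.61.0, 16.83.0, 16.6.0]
[16.6.0, 16.61.0, 16.83.0]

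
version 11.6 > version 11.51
False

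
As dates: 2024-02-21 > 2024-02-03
True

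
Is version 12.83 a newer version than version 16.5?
No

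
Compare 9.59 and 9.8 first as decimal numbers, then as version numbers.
As decimals: 9.59 < 9.8. As versions: v9.59 > v9.8 (minor version 59 > 8).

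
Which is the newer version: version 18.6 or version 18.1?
version 18.6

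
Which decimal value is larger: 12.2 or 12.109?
12.2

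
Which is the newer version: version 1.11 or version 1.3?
version 1.11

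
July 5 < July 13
True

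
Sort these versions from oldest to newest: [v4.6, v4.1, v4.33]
[v4.1, v4.6, v4.33]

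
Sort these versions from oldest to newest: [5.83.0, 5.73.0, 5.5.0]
[5.5.0, 5.73.0, 5.83.0]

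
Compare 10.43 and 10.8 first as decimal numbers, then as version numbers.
As decimals: 10.43 < 10.8. As versions: v10.43 > v10.8 (minor version 43 > 8).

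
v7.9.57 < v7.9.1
False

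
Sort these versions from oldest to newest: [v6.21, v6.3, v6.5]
[v6.3, v6.5, v6.21]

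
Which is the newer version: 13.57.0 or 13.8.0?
13.57.0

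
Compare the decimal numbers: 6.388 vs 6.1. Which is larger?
6.388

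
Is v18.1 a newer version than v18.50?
No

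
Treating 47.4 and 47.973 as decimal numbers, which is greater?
47.973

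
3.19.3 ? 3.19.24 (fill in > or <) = <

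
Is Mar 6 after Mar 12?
No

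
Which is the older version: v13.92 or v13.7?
v13.7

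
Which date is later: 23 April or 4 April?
23 April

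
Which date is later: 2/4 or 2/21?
2/21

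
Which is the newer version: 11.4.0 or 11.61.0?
11.61.0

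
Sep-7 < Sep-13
True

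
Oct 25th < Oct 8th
False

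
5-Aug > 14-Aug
False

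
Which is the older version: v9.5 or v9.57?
v9.5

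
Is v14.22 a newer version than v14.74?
No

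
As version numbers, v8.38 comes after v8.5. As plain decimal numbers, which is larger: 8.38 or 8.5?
8.5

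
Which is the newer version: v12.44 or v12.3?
v12.44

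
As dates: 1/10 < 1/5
False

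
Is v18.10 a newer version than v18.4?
Yes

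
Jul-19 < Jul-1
False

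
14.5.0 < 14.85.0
True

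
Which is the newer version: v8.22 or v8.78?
v8.78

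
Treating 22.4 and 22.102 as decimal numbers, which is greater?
22.4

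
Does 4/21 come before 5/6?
Yes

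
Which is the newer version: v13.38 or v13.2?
v13.38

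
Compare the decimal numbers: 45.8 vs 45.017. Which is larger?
45.8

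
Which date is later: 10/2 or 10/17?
10/17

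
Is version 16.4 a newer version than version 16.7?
No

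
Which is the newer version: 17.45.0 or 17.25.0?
17.45.0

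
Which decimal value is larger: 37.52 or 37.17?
37.52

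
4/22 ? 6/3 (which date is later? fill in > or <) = <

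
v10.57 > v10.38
True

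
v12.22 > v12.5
True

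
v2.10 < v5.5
True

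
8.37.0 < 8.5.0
False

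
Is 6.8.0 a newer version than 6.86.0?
No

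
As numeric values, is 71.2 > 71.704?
False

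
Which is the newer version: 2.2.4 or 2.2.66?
2.2.66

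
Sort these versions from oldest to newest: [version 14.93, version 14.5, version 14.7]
[version 14.5, version 14.7, version 14.93]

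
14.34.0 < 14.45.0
True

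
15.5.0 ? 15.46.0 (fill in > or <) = <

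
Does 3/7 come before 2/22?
No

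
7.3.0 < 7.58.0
True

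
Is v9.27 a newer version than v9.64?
No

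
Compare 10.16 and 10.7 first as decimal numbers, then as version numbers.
As decimals: 10.16 < 10.7. As versions: v10.16 > v10.7 (minor version 16 > 7).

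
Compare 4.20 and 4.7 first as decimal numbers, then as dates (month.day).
As decimals: 4.20 < 4.7. As dates: 4/20 is later than 4/7 (day 20 > day 7).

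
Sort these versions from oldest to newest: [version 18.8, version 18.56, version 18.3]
[version 18.3, version 18.8, version 18.56]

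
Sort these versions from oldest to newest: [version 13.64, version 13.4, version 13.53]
[version 13.4, version 13.53, version 13.64]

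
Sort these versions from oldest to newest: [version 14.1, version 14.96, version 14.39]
[version 14.1, version 14.39, version 14.96]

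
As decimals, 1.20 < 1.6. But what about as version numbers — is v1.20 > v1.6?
True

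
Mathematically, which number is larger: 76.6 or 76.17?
76.6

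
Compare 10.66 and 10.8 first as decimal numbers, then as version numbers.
As decimals: 10.66 < 10.8. As versions: v10.66 > v10.8 (minor version 66 > 8).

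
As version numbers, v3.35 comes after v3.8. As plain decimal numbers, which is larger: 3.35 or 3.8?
3.8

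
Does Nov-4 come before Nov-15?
Yes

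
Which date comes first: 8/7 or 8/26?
8/7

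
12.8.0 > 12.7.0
True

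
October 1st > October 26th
False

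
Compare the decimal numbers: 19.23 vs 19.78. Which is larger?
19.78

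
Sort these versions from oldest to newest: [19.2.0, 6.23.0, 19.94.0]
[6.23.0, 19.2.0, 19.94.0]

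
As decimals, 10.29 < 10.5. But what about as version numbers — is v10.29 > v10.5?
True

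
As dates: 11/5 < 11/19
True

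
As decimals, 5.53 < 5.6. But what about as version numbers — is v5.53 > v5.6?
True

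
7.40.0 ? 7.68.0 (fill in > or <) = <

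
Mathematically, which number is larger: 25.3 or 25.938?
25.938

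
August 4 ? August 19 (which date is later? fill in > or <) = <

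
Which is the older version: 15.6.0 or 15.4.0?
15.4.0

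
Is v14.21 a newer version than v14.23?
No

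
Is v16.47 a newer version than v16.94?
No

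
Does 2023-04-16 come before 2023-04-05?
No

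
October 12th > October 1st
True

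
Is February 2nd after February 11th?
No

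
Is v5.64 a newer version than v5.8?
Yes. Version numbers are compared segment by segment as integers, not as decimals: minor version 64 > 8, so v5.64 > v5.8 (even though the decimal 5.64 < 5.8).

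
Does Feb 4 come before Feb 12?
Yes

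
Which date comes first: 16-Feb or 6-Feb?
6-Feb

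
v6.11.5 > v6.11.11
False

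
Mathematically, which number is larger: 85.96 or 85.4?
85.96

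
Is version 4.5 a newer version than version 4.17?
No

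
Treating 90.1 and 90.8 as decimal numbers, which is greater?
90.8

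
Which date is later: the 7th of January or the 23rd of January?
the 23rd of January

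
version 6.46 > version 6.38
True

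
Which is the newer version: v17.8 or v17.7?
v17.8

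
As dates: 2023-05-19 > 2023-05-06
True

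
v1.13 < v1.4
False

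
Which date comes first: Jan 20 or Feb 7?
Jan 20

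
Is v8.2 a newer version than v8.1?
Yes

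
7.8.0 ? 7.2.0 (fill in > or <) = >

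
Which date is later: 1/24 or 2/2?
2/2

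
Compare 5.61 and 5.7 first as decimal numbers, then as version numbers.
As decimals: 5.61 < 5.7. As versions: v5.61 > v5.7 (minor version 61 > 7).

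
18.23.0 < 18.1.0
False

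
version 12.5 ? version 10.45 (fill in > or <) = >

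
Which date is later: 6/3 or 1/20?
6/3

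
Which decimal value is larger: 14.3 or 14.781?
14.781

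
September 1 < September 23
True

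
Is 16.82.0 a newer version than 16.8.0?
Yes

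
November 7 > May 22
True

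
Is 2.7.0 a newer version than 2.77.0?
No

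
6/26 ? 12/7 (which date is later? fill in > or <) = <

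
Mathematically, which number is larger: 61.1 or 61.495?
61.495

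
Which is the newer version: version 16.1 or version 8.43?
version 16.1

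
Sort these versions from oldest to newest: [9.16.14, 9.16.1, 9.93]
[9.16.1, 9.16.14, 9.93]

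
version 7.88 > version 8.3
False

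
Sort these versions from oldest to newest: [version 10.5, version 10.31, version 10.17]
[version 10.5, version 10.17, version 10.31]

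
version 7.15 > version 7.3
True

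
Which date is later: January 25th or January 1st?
January 25th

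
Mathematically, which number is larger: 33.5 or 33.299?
33.5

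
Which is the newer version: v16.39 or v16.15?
v16.39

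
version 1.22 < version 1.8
False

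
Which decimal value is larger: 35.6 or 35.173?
35.6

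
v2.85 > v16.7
False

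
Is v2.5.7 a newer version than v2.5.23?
No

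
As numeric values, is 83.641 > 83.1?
True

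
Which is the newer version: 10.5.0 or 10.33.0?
10.33.0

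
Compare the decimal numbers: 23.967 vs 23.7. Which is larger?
23.967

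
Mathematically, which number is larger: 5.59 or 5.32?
5.59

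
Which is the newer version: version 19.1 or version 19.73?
version 19.73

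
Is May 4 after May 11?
No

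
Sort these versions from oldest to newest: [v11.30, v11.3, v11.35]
[v11.3, v11.30, v11.35]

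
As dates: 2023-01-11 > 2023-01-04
True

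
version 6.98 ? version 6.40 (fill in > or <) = >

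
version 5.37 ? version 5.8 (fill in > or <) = >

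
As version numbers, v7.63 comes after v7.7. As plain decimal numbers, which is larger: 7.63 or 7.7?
7.7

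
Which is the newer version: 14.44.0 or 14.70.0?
14.70.0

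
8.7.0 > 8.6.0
True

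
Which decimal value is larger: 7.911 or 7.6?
7.911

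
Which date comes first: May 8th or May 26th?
May 8th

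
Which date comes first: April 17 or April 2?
April 2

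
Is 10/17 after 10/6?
Yes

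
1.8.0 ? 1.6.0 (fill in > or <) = >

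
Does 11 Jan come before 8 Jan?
No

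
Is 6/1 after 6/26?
No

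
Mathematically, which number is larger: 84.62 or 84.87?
84.87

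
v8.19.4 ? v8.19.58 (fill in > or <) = <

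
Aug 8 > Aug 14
False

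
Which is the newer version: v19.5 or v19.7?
v19.7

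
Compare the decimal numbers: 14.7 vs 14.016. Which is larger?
14.7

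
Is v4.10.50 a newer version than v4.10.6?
Yes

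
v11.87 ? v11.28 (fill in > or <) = >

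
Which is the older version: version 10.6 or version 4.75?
version 4.75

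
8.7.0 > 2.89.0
True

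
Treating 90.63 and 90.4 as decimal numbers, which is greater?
90.63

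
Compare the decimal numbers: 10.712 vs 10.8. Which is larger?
10.8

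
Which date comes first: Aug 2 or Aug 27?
Aug 2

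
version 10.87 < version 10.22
False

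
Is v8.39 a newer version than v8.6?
Yes. Version numbers are compared segment by segment as integers, not as decimals: minor version 39 > 6, so v8.39 > v8.6 (even though the decimal 8.39 < 8.6).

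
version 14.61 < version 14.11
False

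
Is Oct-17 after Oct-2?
Yes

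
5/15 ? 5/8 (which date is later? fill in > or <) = >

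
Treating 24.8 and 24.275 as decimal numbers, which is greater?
24.8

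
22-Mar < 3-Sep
True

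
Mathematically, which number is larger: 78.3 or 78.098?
78.3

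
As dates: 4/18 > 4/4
True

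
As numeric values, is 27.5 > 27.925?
False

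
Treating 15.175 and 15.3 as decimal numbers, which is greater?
15.3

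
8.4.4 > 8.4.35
False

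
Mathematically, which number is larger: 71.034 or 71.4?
71.4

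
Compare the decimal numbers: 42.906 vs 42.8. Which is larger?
42.906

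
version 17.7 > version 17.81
False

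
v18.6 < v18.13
True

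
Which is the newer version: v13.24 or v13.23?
v13.24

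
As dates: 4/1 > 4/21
False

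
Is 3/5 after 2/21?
Yes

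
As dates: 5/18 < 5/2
False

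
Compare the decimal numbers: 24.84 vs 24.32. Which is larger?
24.84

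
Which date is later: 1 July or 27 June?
1 July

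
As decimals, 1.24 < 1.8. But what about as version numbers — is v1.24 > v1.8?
True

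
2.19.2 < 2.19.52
True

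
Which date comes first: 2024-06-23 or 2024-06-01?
2024-06-01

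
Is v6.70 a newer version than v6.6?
Yes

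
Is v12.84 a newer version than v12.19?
Yes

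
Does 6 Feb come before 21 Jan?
No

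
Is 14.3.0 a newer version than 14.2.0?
Yes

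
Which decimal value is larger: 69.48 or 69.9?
69.9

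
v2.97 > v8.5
False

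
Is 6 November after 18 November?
No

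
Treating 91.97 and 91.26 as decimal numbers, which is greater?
91.97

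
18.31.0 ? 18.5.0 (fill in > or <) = >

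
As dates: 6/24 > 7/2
False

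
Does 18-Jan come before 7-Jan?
No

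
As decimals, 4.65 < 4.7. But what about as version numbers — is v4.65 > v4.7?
True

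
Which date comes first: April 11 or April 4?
April 4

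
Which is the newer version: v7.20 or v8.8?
v8.8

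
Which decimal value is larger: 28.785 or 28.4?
28.785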